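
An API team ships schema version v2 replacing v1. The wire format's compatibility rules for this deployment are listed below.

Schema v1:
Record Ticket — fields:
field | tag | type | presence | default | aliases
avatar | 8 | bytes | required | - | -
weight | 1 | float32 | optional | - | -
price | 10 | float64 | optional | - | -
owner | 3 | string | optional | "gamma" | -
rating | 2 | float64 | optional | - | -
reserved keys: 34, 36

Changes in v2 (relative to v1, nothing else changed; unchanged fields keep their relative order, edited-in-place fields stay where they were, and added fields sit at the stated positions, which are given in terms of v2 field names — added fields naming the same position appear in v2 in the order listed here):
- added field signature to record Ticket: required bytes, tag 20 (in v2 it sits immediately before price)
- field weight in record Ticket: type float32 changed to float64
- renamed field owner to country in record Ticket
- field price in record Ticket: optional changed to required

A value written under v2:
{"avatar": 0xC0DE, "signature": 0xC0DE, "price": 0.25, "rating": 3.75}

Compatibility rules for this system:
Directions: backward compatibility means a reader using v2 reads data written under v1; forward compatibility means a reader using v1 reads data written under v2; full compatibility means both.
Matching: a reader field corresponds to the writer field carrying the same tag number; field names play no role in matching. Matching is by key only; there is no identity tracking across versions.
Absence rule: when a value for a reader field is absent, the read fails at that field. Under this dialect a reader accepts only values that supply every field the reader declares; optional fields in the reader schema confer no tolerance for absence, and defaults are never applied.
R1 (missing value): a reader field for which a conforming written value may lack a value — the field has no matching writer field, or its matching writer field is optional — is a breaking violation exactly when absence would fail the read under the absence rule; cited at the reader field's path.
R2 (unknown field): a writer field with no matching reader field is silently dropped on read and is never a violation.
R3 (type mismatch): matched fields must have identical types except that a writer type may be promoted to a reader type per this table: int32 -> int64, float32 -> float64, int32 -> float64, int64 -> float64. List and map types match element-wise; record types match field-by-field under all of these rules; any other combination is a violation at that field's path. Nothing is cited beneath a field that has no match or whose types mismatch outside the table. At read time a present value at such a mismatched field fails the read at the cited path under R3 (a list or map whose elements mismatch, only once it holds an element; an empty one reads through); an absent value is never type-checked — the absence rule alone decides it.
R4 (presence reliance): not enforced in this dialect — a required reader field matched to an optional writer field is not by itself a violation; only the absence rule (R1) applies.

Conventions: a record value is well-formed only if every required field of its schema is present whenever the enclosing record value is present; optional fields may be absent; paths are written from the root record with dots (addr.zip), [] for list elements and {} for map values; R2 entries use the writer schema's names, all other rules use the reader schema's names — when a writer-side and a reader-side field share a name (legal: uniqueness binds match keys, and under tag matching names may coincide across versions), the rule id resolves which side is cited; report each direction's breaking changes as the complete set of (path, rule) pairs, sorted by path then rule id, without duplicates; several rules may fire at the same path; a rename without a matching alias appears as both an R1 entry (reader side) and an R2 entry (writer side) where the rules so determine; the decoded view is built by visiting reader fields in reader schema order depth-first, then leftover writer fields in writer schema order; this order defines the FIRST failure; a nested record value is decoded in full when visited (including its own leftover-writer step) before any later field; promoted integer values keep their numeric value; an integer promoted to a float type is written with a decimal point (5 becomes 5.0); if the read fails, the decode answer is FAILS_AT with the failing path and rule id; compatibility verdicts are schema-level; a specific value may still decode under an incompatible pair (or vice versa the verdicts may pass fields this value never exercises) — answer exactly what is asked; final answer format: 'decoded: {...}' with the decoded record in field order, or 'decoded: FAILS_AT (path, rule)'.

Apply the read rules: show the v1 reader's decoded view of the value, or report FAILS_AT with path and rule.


each type pair in Ticket: writer, then reader
decode (reader v1):
  avatar := 0xC0DE
  read fails at weight under R1 (no fill)
  => FAILS_AT (weight, R1)
the rest of the Ticket diff is inert for this question:
  added field signature to record Ticket: required bytes, tag 20 (in v2 it sits immediately before price) -> changes Ticket's schema-level verdicts only — the decode of this value is the same
  renamed field owner to country in record Ticket -> changes Ticket's schema-level verdicts only — the decode of this value is the same
  field price in record Ticket: optional changed to required -> changes Ticket's schema-level verdicts only — the decode of this value is the same

decoded: FAILS_AT (weight, R1)


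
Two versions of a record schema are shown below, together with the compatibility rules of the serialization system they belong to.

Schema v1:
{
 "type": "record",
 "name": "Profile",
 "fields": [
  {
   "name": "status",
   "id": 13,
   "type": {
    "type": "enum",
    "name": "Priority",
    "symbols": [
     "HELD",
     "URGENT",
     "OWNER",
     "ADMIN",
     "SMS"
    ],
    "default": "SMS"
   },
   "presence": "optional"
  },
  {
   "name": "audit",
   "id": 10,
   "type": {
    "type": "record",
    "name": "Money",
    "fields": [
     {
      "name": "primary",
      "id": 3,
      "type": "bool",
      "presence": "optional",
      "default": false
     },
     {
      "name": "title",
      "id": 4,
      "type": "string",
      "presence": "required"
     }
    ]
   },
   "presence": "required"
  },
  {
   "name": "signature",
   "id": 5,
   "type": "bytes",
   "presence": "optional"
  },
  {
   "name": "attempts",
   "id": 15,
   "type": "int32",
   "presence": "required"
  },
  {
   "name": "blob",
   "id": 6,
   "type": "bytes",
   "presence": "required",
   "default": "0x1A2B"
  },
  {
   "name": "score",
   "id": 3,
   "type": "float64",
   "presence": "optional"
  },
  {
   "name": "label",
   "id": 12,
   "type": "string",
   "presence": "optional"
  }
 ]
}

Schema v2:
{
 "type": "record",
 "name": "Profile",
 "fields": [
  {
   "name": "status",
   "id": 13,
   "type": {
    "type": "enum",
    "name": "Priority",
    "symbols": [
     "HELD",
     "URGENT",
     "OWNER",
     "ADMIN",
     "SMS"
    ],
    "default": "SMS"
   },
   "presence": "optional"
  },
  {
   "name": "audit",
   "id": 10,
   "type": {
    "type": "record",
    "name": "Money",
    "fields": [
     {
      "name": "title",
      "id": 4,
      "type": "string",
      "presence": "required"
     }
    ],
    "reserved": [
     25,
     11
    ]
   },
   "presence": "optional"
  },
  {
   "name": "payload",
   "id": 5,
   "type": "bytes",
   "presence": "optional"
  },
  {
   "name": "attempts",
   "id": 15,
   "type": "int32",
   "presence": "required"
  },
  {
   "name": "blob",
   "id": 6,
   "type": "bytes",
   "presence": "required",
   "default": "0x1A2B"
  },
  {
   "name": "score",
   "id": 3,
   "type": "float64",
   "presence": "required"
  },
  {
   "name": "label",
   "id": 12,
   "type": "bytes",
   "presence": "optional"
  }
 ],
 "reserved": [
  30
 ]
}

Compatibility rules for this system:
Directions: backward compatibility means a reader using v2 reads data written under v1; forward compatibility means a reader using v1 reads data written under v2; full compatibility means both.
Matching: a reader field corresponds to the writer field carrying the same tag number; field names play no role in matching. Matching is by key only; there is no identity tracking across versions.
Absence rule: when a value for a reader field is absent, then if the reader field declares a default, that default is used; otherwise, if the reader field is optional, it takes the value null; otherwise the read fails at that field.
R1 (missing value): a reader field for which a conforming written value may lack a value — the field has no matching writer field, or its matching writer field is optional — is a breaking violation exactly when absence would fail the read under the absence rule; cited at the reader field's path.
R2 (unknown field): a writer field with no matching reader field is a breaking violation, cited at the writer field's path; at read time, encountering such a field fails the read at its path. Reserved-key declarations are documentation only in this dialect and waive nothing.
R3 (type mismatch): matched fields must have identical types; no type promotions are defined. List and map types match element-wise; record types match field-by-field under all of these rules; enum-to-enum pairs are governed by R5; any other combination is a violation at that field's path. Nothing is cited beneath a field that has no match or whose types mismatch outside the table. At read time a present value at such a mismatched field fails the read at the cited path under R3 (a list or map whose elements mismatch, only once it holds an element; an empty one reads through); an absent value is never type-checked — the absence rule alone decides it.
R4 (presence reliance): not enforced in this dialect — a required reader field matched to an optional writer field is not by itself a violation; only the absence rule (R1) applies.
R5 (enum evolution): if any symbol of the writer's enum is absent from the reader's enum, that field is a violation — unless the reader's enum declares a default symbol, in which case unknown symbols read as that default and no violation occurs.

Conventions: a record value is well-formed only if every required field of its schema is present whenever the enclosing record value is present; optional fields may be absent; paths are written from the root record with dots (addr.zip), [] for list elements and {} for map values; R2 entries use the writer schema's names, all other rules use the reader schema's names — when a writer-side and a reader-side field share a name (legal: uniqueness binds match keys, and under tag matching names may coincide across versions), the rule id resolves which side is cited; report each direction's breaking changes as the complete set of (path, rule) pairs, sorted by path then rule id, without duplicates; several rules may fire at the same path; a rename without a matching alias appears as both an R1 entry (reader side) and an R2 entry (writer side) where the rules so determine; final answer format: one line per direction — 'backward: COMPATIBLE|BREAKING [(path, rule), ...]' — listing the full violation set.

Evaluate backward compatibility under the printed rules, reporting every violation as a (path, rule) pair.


backward: BREAKING [(audit.primary, R2), (label, R3), (score, R1)]

in Profile below, arrows point writer -> reader
backward on Profile — v2 reading data written by v1:
  Priority -> Priority, writer optional: status aligns to status
  Money -> Money, writer required: audit aligns to audit
  bytes -> bytes, writer optional: payload aligns to signature
  int32 -> int32, writer required: attempts aligns to attempts
  bytes -> bytes, writer required: blob aligns to blob
  float64 -> float64, writer optional: score aligns to score
  string -> bytes, writer optional: label aligns to label
  string -> string, writer required: audit.title aligns to audit.title
  leftover writer field: audit.primary
  violation R2 at audit.primary
  violation R3 at label
  violation R1 at score
  backward on Profile therefore BREAKING (3)
the other Profile changes do not affect what is asked:
  field audit in record Profile: required changed to optional -> affects forward compatibility only, which is not asked
  renamed field signature to payload in record Profile -> fires no rule on Profile, leaving the asked answer as it is


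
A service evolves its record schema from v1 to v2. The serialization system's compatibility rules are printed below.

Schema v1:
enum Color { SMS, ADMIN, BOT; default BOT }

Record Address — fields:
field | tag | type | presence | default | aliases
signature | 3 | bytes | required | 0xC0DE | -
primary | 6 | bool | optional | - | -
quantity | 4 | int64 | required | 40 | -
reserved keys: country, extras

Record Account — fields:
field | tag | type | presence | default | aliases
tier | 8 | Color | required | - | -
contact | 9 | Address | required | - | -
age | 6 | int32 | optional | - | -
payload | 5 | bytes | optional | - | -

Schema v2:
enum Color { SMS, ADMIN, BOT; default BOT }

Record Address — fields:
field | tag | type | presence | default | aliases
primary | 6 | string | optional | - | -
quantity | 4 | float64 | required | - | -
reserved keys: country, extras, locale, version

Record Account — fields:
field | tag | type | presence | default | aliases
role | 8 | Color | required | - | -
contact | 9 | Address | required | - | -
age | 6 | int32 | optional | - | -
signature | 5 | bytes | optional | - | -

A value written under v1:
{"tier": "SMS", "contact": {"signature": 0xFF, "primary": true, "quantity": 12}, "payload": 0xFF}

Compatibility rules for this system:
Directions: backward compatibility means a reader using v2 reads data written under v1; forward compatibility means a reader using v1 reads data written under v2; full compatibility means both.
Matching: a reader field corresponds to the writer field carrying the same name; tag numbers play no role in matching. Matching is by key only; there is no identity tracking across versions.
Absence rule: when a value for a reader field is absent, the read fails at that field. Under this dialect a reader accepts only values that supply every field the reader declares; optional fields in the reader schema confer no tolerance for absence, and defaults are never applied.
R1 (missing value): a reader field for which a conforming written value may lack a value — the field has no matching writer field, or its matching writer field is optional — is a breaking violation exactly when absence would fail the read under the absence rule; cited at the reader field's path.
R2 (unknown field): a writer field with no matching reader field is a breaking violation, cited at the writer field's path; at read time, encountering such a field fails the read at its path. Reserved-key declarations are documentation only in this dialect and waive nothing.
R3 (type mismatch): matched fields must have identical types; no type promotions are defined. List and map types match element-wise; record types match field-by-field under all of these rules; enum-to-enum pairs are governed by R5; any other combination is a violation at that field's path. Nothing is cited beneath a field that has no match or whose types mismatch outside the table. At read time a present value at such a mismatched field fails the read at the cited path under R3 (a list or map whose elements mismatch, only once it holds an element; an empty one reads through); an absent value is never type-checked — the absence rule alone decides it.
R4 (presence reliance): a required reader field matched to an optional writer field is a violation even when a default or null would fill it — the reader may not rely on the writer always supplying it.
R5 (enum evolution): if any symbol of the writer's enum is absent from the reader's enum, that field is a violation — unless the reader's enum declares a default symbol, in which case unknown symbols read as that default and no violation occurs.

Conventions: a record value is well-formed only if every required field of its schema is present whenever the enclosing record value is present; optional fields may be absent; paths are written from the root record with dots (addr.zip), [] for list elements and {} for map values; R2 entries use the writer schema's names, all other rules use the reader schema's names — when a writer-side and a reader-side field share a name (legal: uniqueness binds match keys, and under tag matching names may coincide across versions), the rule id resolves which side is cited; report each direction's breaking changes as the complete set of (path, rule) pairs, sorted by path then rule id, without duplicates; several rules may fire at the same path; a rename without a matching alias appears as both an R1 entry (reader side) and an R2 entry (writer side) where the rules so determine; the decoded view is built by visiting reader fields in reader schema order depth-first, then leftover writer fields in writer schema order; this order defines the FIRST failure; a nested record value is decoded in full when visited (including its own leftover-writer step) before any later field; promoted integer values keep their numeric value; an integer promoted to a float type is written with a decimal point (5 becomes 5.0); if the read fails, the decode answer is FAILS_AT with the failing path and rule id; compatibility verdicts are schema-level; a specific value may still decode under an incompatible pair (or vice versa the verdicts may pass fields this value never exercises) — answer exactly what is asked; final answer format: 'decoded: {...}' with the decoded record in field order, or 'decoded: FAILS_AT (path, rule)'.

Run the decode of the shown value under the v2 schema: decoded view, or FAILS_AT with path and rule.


decoded: FAILS_AT (role, R1)

the writer's type comes first in each Account pair
decode (reader v2):
  read fails at role under R1 (no fill)
  => FAILS_AT (role, R1)
ruling out the remaining Account differences:
  renamed field payload to signature in record Account -> shifts the Account verdicts, not this decode
  field quantity in record Address: type int64 changed to float64 (its default is dropped) -> shifts the Account verdicts, not this decode
  field primary in record Address: type bool changed to string -> shifts the Account verdicts, not this decode
  removed field signature from record Address -> shifts the Account verdicts, not this decode


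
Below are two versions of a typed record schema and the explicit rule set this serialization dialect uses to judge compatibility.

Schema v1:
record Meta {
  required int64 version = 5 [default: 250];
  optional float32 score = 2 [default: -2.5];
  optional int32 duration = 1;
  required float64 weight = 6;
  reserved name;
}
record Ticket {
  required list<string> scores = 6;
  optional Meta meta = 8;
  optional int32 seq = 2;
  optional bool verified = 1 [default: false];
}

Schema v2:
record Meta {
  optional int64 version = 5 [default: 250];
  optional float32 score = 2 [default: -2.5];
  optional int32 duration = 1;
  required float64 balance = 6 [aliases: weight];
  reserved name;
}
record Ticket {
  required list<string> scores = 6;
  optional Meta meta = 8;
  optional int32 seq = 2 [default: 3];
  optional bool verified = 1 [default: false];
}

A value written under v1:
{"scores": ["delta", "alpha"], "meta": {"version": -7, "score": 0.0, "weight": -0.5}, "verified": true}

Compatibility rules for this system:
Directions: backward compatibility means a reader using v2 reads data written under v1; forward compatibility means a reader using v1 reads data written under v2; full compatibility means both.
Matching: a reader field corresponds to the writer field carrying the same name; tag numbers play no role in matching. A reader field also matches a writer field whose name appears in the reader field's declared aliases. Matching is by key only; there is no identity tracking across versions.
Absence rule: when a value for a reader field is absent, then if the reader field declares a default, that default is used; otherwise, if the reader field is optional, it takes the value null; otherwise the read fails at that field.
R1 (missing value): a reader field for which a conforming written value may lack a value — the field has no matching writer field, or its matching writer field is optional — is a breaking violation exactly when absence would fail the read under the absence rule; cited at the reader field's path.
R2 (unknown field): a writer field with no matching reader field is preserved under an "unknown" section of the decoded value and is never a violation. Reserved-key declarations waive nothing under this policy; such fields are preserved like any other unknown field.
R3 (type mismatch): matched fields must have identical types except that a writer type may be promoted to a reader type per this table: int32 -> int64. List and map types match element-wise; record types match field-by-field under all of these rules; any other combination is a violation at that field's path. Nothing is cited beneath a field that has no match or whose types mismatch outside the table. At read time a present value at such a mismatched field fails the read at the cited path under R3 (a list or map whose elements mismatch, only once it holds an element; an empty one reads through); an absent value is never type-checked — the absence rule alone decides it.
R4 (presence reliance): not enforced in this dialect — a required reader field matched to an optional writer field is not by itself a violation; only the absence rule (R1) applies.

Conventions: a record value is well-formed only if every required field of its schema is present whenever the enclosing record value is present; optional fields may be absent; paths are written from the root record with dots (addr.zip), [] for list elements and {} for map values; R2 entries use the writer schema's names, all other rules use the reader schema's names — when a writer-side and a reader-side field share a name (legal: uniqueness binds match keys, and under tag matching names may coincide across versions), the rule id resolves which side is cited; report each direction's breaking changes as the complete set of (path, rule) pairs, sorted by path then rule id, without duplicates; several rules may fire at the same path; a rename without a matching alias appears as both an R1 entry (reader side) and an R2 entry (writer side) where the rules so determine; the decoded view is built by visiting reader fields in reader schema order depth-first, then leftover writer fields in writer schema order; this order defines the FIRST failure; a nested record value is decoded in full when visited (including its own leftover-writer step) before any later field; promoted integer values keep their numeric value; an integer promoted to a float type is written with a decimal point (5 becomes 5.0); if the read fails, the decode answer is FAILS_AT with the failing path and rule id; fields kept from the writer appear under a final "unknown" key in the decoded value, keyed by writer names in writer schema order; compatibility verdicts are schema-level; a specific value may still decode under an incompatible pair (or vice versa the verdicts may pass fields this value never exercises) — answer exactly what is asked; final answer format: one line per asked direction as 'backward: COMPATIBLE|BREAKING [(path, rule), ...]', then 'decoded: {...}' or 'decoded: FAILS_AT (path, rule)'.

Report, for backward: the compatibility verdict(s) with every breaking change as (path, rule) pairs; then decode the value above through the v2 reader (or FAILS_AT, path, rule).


backward: COMPATIBLE []; decoded: {"scores": ["delta", "alpha"], "meta": {"version": -7, "score": 0.0, "duration": null, "balance": -0.5}, "seq": 3, "verified": true}

each type pair in Ticket: writer, then reader
backward for Ticket (reader v2, writer v1):
  list<string> -> list<string>, writer required: scores aligns to scores
  Meta -> Meta, writer optional: meta aligns to meta
  int32 -> int32, writer optional: seq aligns to seq
  bool -> bool, writer optional: verified aligns to verified
  int64 -> int64, writer required: meta.version aligns to meta.version
  float32 -> float32, writer optional: meta.score aligns to meta.score
  int32 -> int32, writer optional: meta.duration aligns to meta.duration
  float64 -> float64, writer required: meta.balance aligns to meta.weight
  => backward: COMPATIBLE
decode (reader v2):
  scores := ["delta", "alpha"]
  meta.version := -7
  meta.score := 0.0
  meta.duration := null (not supplied -> null)
  meta.balance := -0.5 (from writer weight)
  seq := 3 (no value, default fills)
  verified := true
  => decoded: {"scores": ["delta", "alpha"], "meta": {"version": -7, "score": 0.0, "duration": null, "balance": -0.5}, "seq": 3, "verified": true}
the other Ticket changes do not affect what is asked:
  field version in record Meta: required changed to optional -> inert for the asked Ticket verdict: nothing fires


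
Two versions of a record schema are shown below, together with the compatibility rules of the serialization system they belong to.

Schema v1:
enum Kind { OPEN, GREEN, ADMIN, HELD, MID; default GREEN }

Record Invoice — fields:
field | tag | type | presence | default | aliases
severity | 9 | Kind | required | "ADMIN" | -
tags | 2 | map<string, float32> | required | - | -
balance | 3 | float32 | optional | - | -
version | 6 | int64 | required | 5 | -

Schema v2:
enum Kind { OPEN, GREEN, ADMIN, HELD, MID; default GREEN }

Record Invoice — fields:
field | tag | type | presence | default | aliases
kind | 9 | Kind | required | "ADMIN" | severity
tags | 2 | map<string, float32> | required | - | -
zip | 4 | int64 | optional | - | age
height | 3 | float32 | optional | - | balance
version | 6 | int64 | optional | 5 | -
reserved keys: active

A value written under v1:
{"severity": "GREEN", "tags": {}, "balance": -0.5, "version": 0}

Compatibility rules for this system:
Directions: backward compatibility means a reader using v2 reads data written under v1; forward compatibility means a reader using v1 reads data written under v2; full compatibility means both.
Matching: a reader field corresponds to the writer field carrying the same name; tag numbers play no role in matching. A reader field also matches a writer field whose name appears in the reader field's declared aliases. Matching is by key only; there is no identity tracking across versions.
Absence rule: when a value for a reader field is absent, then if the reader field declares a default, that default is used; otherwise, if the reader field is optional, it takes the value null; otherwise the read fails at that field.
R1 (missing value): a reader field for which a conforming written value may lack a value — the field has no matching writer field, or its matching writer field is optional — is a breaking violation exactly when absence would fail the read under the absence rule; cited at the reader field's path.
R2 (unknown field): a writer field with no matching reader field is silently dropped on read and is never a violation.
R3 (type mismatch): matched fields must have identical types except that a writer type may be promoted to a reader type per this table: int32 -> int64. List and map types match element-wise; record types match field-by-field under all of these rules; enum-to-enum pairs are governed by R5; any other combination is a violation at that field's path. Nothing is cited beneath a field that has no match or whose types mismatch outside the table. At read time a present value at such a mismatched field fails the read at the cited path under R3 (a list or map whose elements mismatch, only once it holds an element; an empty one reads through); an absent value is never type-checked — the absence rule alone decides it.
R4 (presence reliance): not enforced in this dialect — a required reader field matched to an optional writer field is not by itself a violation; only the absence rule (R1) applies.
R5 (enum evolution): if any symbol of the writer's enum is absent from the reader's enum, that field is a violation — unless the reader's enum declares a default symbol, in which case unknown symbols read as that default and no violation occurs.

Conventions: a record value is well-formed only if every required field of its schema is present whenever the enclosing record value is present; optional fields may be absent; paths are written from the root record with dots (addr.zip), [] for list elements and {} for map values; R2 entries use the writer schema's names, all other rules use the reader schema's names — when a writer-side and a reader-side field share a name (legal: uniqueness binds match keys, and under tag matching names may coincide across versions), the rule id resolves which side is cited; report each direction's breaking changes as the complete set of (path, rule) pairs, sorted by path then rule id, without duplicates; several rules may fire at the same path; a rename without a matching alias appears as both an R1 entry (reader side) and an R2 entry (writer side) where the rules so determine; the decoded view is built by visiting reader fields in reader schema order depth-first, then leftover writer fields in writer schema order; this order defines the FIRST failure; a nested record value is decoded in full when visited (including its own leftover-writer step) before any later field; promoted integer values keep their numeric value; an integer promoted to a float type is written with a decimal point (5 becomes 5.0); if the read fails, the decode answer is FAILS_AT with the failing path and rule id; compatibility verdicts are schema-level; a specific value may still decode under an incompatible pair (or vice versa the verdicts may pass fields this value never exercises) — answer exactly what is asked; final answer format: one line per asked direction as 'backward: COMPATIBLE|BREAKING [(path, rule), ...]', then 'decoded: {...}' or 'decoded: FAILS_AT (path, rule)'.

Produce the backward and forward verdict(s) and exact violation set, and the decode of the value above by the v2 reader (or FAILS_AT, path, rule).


backward: COMPATIBLE []; forward: COMPATIBLE []; decoded: {"kind": "GREEN", "tags": {}, "zip": null, "height": -0.5, "version": 0}

each type pair in Invoice: writer, then reader
backward for Invoice (reader v2, writer v1):
  kind: paired with writer severity (Kind -> Kind; writer required)
  tags: paired with writer tags (map<string, float32> -> map<string, float32>; writer required)
  zip has no writer counterpart
  height: paired with writer balance (float32 -> float32; writer optional)
  version: paired with writer version (int64 -> int64; writer required)
  nothing fires on Invoice: backward is COMPATIBLE
forward for Invoice (reader v1, writer v2):
  severity has no writer counterpart
  tags: paired with writer tags (map<string, float32> -> map<string, float32>; writer required)
  balance has no writer counterpart
  version: paired with writer version (int64 -> int64; writer optional)
  kind (writer side), unknown to reader
  zip (writer side), unknown to reader
  height (writer side), unknown to reader
  nothing fires on Invoice: forward is COMPATIBLE
decode (reader v2):
  kind := "GREEN" (from writer severity)
  tags := {}
  zip := null (missing; optional => null)
  height := -0.5 (from writer balance)
  version := 0
  => decoded: {"kind": "GREEN", "tags": {}, "zip": null, "height": -0.5, "version": 0}


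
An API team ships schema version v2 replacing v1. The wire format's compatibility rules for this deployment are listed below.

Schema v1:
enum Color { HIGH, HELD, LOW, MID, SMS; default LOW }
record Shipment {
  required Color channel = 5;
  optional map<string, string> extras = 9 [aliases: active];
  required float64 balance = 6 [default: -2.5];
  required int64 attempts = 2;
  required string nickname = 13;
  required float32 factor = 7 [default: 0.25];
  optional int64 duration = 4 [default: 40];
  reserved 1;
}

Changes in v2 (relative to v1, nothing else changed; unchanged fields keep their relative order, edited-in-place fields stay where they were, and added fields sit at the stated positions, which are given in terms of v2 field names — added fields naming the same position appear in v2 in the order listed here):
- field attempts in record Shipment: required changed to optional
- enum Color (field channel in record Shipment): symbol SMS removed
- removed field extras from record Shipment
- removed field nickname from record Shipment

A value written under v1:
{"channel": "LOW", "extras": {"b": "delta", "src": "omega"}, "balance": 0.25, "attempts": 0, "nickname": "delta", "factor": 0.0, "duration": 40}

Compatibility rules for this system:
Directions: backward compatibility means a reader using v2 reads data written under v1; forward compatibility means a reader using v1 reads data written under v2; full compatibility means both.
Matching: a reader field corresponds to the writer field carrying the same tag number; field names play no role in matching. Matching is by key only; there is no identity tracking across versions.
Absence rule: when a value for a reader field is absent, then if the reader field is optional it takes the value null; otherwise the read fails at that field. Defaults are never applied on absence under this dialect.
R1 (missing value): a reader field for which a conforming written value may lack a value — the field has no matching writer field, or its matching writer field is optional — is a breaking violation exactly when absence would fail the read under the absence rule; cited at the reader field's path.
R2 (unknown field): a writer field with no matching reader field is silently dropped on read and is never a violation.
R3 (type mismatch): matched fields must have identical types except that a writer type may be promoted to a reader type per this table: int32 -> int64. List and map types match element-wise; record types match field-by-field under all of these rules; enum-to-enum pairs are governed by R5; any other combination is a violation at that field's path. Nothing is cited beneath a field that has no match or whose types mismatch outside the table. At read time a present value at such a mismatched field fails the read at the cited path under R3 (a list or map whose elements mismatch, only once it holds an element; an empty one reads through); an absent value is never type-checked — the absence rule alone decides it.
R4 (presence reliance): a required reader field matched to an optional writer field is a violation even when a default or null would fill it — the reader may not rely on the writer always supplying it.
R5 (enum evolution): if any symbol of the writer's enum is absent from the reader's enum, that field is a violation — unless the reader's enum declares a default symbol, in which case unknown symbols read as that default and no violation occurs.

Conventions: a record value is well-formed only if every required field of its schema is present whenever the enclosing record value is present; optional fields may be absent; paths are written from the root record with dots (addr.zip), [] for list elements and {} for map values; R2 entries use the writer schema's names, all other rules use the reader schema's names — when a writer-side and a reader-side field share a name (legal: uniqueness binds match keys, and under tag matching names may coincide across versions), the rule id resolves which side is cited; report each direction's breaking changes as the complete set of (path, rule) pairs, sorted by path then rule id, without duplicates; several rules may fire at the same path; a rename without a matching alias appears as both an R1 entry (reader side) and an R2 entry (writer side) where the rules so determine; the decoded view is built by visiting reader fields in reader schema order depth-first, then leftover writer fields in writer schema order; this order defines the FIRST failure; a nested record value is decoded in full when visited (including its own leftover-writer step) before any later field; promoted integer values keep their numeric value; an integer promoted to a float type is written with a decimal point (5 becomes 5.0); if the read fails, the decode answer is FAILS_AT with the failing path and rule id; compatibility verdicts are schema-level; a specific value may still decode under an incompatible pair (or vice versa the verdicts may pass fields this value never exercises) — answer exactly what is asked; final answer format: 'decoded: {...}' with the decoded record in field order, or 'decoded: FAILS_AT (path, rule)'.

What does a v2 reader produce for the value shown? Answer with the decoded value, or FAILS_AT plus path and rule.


each type pair in Shipment: writer, then reader
decoding the Shipment value with the v2 reader:
  channel := "LOW"
  balance := 0.25
  attempts := 0
  factor := 0.0
  duration := 40
  writer extras: unmatched, discarded
  writer nickname: unmatched, discarded
  => decoded: {"channel": "LOW", "balance": 0.25, "attempts": 0, "factor": 0.0, "duration": 40}
the rest of the Shipment diff is inert for this question:
  field attempts in record Shipment: required changed to optional -> matters for Shipment compatibility verdicts, not for this value's decode
  enum Color (field channel in record Shipment): symbol SMS removed -> fires no rule on Shipment under this dialect and leaves the result unchanged

decoded: {"channel": "LOW", "balance": 0.25, "attempts": 0, "factor": 0.0, "duration": 40}


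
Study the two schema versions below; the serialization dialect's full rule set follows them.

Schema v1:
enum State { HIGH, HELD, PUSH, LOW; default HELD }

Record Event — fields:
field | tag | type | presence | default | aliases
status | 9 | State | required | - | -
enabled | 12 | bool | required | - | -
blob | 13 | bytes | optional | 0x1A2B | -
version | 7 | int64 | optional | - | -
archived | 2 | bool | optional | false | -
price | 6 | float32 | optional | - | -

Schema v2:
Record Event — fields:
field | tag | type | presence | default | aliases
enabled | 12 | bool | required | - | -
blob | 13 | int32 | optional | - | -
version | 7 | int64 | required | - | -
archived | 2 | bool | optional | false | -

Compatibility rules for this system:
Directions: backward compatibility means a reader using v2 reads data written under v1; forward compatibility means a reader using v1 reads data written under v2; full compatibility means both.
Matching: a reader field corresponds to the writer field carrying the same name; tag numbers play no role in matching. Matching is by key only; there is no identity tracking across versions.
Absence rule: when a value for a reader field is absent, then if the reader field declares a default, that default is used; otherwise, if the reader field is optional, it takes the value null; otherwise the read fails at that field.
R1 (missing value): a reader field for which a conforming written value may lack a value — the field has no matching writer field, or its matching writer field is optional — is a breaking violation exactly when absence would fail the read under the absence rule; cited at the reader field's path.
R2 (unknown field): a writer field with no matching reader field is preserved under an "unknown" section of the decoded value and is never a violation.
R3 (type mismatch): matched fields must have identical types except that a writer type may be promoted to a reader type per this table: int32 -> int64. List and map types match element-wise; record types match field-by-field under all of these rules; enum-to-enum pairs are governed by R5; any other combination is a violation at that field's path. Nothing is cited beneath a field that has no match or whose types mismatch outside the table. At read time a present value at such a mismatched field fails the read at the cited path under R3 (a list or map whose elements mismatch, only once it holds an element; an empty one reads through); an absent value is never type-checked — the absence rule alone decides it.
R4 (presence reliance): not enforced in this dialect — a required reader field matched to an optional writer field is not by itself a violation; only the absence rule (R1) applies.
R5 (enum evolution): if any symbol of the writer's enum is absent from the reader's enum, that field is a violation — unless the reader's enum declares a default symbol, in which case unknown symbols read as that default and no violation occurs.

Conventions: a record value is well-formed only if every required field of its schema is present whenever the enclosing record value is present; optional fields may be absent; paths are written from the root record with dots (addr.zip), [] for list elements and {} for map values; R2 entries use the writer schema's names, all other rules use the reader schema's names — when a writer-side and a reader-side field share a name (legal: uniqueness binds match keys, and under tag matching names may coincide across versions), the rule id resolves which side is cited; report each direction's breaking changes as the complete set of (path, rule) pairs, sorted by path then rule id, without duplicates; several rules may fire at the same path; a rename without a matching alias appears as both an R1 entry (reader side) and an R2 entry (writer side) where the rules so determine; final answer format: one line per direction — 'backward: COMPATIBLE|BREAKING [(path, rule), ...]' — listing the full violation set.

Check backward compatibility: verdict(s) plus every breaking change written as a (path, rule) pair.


backward: BREAKING [(blob, R3), (version, R1)]

arrows below run writer -> reader for Event
backward pass over Event, reader schema v2, writer schema v1:
  enabled: bool -> bool, writer required; from enabled
  blob: bytes -> int32, writer optional; from blob
  version: int64 -> int64, writer optional; from version
  archived: bool -> bool, writer optional; from archived
  writer field status has no reader counterpart
  writer field price has no reader counterpart
  breaking: (blob, R3)
  breaking: (version, R1)
  backward on Event therefore BREAKING (2)
the other Event changes do not affect what is asked:
  removed field status from record Event -> fires only in the forward direction of Event, which is not asked here
  removed field price from record Event -> triggers nothing under Event's printed rules — same verdict
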